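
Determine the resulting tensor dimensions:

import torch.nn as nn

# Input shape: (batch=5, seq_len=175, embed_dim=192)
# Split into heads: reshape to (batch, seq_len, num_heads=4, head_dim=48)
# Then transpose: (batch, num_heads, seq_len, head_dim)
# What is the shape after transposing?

Input shape: (5, 175, 192)
  -> after reshape: (5, 175, 4, 48)
Output shape: (5, 4, 175, 48)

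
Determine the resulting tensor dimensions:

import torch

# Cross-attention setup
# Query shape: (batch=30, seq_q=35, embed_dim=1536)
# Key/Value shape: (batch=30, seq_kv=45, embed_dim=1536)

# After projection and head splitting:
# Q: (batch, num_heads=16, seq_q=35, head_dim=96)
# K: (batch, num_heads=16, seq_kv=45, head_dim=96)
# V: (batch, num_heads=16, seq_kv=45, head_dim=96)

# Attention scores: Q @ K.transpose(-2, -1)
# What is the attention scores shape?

Input shape: (30, 35, 1536)
Output shape: (30, 16, 35, 45)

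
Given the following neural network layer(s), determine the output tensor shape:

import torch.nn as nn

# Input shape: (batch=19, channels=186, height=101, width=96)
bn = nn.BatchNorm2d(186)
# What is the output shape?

Input shape: (19, 186, 101, 96)
Output shape: (19, 186, 101, 96)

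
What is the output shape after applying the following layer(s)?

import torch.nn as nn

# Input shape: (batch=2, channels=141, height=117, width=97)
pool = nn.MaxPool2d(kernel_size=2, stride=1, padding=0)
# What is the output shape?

Input shape: (2, 141, 117, 97)
Output shape: (2, 141, 116, 96)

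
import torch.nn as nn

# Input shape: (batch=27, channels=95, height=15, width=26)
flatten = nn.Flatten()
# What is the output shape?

Input shape: (27, 95, 15, 26)
Output shape: (27, 37050)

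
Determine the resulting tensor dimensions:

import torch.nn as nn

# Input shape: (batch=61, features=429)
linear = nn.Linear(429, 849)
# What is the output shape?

Input shape: (61, 429)
Output shape: (61, 849)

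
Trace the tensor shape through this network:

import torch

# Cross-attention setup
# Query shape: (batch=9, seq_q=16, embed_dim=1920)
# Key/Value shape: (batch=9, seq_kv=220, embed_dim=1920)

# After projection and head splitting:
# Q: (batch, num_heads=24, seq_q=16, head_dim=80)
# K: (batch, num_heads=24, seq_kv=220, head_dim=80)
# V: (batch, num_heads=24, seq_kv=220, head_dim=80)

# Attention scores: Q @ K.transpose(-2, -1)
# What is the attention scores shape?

Input shape: (9, 16, 1920)
Output shape: (9, 24, 16, 220)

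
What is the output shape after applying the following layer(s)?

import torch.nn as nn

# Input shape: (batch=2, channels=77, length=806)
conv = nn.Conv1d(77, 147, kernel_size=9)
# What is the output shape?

Input shape: (2, 77, 806)
Output shape: (2, 147, 798)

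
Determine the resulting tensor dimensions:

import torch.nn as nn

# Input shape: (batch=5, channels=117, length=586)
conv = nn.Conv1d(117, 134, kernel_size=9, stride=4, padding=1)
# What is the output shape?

Input shape: (5, 117, 586)
Output shape: (5, 134, 145)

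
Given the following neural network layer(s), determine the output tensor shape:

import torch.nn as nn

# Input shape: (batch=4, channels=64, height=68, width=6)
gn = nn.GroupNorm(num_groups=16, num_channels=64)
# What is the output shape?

Input shape: (4, 64, 68, 6)
Output shape: (4, 64, 68, 6)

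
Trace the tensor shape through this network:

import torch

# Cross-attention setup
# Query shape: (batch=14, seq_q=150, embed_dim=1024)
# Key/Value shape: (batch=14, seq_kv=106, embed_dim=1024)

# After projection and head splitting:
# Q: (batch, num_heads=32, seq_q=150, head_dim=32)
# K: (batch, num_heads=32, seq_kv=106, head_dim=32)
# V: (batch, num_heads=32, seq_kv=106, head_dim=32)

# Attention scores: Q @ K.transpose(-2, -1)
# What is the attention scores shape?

Input shape: (14, 150, 1024)
Output shape: (14, 32, 150, 106)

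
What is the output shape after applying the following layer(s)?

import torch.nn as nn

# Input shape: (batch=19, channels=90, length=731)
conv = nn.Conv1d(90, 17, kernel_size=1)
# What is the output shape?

Input shape: (19, 90, 731)
Output shape: (19, 17, 731)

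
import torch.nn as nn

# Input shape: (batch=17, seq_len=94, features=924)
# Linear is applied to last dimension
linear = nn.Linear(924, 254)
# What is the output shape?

Input shape: (17, 94, 924)
Output shape: (17, 94, 254)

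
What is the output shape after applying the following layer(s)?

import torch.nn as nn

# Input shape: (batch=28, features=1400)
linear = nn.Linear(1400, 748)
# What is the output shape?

Input shape: (28, 1400)
Output shape: (28, 748)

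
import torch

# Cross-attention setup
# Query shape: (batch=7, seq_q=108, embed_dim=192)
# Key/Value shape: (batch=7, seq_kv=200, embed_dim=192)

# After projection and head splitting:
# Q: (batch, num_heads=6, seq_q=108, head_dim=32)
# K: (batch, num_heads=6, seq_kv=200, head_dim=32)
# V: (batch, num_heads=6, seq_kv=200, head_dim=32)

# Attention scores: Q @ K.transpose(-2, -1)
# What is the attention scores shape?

Input shape: (7, 108, 192)
Output shape: (7, 6, 108, 200)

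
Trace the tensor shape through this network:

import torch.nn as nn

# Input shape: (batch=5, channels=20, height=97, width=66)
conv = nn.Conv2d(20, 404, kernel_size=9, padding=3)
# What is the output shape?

Input shape: (5, 20, 97, 66)
Output shape: (5, 404, 95, 64)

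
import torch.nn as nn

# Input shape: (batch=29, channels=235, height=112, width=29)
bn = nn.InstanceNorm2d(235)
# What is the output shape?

Input shape: (29, 235, 112, 29)
Output shape: (29, 235, 112, 29)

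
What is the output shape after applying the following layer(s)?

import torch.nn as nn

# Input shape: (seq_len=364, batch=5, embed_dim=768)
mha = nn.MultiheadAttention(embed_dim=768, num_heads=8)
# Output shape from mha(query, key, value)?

Input shape: (364, 5, 768)
Output shape: (364, 5, 768)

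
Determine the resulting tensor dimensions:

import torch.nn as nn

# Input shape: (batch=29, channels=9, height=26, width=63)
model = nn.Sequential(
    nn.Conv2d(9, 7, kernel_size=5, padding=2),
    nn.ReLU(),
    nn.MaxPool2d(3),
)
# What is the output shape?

Input shape: (29, 9, 26, 63)
  -> after Conv2d: (29, 7, 26, 63)
  -> after ReLU: (29, 7, 26, 63)
Output shape: (29, 7, 8, 21)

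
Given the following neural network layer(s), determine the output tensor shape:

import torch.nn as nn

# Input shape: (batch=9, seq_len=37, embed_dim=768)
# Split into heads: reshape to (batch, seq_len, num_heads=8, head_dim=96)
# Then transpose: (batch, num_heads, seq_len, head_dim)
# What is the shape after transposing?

Input shape: (9, 37, 768)
  -> after reshape: (9, 37, 8, 96)
Output shape: (9, 8, 37, 96)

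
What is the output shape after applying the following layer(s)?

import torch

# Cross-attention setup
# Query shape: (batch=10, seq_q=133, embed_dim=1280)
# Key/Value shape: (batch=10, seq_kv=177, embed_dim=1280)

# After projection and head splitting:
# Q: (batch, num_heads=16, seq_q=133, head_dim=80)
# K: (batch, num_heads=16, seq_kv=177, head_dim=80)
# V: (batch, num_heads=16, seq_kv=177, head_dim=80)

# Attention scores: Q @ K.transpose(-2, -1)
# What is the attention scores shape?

Input shape: (10, 133, 1280)
Output shape: (10, 16, 133, 177)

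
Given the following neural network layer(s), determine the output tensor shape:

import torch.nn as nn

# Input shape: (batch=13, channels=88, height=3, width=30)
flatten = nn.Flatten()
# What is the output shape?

Input shape: (13, 88, 3, 30)
Output shape: (13, 7920)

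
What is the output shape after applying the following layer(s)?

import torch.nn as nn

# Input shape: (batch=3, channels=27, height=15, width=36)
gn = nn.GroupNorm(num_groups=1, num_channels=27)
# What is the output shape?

Input shape: (3, 27, 15, 36)
Output shape: (3, 27, 15, 36)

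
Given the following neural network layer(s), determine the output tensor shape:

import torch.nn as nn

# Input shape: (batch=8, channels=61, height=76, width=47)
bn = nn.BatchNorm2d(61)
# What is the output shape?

Input shape: (8, 61, 76, 47)
Output shape: (8, 61, 76, 47)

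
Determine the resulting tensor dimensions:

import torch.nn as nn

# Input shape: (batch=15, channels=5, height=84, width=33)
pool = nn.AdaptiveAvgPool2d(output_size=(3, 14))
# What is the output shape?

Input shape: (15, 5, 84, 33)
Output shape: (15, 5, 3, 14)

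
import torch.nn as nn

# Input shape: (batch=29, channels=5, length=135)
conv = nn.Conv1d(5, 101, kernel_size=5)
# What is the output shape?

Input shape: (29, 5, 135)
Output shape: (29, 101, 131)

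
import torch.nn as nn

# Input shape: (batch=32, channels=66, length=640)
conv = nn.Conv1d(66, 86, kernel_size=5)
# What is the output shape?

Input shape: (32, 66, 640)
Output shape: (32, 86, 636)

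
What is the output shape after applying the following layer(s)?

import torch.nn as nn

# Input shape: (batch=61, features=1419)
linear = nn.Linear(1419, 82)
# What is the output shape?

Input shape: (61, 1419)
Output shape: (61, 82)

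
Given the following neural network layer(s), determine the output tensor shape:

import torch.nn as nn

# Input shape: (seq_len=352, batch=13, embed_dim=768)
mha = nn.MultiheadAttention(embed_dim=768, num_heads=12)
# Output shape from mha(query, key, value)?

Input shape: (352, 13, 768)
Output shape: (352, 13, 768)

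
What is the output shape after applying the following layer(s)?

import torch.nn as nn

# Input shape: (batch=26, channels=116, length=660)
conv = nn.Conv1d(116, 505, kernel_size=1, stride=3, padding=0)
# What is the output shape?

Input shape: (26, 116, 660)
Output shape: (26, 505, 220)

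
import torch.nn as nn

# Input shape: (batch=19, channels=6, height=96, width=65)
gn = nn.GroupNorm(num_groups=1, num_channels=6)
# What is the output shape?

Input shape: (19, 6, 96, 65)
Output shape: (19, 6, 96, 65)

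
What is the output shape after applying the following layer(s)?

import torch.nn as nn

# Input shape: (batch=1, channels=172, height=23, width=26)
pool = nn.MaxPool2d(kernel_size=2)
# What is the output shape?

Input shape: (1, 172, 23, 26)
Output shape: (1, 172, 11, 13)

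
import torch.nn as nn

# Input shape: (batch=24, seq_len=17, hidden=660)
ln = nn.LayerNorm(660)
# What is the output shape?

Input shape: (24, 17, 660)
Output shape: (24, 17, 660)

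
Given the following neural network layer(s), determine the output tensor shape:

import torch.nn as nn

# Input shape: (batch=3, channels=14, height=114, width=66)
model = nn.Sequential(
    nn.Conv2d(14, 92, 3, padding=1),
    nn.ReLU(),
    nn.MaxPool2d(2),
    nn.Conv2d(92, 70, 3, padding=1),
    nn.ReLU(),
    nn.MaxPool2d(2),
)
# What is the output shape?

Input shape: (3, 14, 114, 66)
  -> after first Conv2d: (3, 92, 114, 66)
  -> after first MaxPool2d: (3, 92, 57, 33)
  -> after second Conv2d: (3, 70, 57, 33)
Output shape: (3, 70, 28, 16)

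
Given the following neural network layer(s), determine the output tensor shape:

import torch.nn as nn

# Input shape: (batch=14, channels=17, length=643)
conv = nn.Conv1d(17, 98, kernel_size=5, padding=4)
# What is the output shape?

Input shape: (14, 17, 643)
Output shape: (14, 98, 647)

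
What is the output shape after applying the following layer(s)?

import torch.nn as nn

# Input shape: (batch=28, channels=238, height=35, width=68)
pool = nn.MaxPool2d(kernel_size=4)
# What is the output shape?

Input shape: (28, 238, 35, 68)
Output shape: (28, 238, 8, 17)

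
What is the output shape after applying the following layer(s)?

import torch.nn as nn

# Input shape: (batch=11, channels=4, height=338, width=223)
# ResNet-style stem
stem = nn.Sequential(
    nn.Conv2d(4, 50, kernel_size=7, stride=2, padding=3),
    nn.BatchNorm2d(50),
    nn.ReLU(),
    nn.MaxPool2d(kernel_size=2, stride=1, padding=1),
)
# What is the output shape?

Input shape: (11, 4, 338, 223)
  -> after Conv2d 7x7 stride=2: (11, 50, 169, 112)
Output shape: (11, 50, 170, 113)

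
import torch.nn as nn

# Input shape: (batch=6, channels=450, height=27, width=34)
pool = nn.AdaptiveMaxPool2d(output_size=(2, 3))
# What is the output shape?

Input shape: (6, 450, 27, 34)
Output shape: (6, 450, 2, 3)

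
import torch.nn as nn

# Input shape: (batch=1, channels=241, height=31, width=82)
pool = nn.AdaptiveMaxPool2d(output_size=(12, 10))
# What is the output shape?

Input shape: (1, 241, 31, 82)
Output shape: (1, 241, 12, 10)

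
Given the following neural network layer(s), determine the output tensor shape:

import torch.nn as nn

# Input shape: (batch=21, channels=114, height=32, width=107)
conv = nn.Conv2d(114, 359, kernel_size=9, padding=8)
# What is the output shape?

Input shape: (21, 114, 32, 107)
Output shape: (21, 359, 40, 115)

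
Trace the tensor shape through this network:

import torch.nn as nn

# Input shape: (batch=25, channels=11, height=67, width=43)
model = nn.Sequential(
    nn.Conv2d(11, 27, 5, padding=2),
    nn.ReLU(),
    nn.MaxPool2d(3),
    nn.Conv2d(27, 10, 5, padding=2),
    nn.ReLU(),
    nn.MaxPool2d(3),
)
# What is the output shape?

Input shape: (25, 11, 67, 43)
  -> after first Conv2d: (25, 27, 67, 43)
  -> after first MaxPool2d: (25, 27, 22, 14)
  -> after second Conv2d: (25, 10, 22, 14)
Output shape: (25, 10, 7, 4)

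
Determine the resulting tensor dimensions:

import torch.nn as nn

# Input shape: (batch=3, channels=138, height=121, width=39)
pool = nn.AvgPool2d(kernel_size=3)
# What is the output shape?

Input shape: (3, 138, 121, 39)
Output shape: (3, 138, 40, 13)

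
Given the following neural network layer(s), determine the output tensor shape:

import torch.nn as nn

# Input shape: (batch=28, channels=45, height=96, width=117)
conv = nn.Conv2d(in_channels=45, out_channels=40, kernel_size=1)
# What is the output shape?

Input shape: (28, 45, 96, 117)
Output shape: (28, 40, 96, 117)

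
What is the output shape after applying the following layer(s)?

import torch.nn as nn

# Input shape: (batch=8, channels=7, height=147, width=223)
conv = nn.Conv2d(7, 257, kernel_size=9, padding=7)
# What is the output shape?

Input shape: (8, 7, 147, 223)
Output shape: (8, 257, 153, 229)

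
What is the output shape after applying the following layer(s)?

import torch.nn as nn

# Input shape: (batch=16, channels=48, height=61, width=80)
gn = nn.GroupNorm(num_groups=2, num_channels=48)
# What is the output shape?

Input shape: (16, 48, 61, 80)
Output shape: (16, 48, 61, 80)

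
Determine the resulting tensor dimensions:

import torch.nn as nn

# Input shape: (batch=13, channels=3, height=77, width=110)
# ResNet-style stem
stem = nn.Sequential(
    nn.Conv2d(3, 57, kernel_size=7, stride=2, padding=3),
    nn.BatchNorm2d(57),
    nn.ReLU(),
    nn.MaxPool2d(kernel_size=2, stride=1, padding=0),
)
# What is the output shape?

Input shape: (13, 3, 77, 110)
  -> after Conv2d 7x7 stride=2: (13, 57, 39, 55)
Output shape: (13, 57, 38, 54)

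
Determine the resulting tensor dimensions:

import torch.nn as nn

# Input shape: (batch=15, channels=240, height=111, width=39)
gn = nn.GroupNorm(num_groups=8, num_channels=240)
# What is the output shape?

Input shape: (15, 240, 111, 39)
Output shape: (15, 240, 111, 39)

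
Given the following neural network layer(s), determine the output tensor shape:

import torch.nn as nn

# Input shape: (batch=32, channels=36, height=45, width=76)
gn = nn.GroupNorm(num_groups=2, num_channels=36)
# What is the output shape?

Input shape: (32, 36, 45, 76)
Output shape: (32, 36, 45, 76)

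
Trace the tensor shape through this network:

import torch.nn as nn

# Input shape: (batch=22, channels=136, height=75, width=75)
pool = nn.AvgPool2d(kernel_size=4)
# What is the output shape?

Input shape: (22, 136, 75, 75)
Output shape: (22, 136, 18, 18)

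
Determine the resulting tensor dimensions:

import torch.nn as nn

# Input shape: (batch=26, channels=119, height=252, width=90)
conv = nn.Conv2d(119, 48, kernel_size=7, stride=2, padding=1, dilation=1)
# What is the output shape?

Input shape: (26, 119, 252, 90)
Output shape: (26, 48, 124, 43)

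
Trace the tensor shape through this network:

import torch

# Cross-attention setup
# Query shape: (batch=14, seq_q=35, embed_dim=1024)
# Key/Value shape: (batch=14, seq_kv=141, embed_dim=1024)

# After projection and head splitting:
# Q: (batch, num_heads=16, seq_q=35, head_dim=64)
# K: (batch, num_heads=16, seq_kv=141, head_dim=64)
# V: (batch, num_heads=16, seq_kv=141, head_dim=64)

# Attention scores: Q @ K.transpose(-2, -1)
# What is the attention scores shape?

Input shape: (14, 35, 1024)
Output shape: (14, 16, 35, 141)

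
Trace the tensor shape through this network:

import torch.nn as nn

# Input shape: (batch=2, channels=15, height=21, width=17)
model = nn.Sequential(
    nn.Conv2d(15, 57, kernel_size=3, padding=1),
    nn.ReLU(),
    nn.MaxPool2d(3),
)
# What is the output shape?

Input shape: (2, 15, 21, 17)
  -> after Conv2d: (2, 57, 21, 17)
  -> after ReLU: (2, 57, 21, 17)
Output shape: (2, 57, 7, 5)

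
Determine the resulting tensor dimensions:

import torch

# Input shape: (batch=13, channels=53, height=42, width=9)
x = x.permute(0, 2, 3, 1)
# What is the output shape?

Input shape: (13, 53, 42, 9)
Output shape: (13, 42, 9, 53)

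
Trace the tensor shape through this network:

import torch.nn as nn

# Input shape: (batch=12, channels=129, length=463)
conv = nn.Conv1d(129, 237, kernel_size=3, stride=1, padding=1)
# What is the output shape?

Input shape: (12, 129, 463)
Output shape: (12, 237, 463)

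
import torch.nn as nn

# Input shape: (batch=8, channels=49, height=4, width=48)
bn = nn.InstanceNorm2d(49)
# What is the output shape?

Input shape: (8, 49, 4, 48)
Output shape: (8, 49, 4, 48)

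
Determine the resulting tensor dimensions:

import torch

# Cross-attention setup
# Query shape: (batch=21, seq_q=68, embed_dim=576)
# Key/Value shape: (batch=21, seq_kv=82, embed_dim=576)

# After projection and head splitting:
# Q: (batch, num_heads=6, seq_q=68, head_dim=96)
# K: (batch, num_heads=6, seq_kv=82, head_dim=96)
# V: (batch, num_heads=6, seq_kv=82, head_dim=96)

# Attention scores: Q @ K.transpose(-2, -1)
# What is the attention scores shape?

Input shape: (21, 68, 576)
Output shape: (21, 6, 68, 82)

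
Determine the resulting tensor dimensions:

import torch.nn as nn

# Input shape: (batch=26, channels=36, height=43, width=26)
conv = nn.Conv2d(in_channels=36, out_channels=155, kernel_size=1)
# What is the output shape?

Input shape: (26, 36, 43, 26)
Output shape: (26, 155, 43, 26)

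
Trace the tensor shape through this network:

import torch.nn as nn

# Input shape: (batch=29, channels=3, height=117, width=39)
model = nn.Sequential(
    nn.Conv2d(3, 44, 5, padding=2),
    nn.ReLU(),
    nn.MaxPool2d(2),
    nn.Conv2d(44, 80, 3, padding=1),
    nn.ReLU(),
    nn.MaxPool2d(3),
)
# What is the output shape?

Input shape: (29, 3, 117, 39)
  -> after first Conv2d: (29, 44, 117, 39)
  -> after first MaxPool2d: (29, 44, 58, 19)
  -> after second Conv2d: (29, 80, 58, 19)
Output shape: (29, 80, 19, 6)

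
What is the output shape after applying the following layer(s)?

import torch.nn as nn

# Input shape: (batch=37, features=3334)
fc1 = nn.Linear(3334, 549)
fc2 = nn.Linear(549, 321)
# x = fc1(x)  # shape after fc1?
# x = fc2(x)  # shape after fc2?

Input shape: (37, 3334)
  -> after fc1: (37, 549)
Output shape: (37, 321)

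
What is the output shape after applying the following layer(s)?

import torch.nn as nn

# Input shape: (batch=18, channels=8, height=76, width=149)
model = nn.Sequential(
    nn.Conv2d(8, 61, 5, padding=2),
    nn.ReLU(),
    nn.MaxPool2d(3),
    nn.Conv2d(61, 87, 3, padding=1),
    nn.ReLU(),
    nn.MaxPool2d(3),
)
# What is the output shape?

Input shape: (18, 8, 76, 149)
  -> after first Conv2d: (18, 61, 76, 149)
  -> after first MaxPool2d: (18, 61, 25, 49)
  -> after second Conv2d: (18, 87, 25, 49)
Output shape: (18, 87, 8, 16)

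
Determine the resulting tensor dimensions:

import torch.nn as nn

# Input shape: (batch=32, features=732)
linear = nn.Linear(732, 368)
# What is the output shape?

Input shape: (32, 732)
Output shape: (32, 368)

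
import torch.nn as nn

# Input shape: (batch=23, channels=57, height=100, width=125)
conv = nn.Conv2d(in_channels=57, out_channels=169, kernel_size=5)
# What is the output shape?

Input shape: (23, 57, 100, 125)
Output shape: (23, 169, 96, 121)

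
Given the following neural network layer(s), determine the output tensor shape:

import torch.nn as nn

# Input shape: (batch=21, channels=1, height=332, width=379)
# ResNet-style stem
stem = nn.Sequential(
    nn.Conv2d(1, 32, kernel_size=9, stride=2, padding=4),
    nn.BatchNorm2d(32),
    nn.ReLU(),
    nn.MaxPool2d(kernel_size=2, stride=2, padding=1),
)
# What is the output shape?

Input shape: (21, 1, 332, 379)
  -> after Conv2d 9x9 stride=2: (21, 32, 166, 190)
Output shape: (21, 32, 84, 96)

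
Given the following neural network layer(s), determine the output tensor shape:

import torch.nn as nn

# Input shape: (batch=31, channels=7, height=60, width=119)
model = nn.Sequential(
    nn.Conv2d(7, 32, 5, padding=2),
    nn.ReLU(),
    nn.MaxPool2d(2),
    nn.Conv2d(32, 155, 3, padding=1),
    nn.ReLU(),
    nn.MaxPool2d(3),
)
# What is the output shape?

Input shape: (31, 7, 60, 119)
  -> after first Conv2d: (31, 32, 60, 119)
  -> after first MaxPool2d: (31, 32, 30, 59)
  -> after second Conv2d: (31, 155, 30, 59)
Output shape: (31, 155, 10, 19)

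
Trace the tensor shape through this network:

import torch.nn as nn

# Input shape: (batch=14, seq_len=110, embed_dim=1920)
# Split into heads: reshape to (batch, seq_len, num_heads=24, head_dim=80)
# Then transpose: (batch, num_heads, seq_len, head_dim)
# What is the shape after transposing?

Input shape: (14, 110, 1920)
  -> after reshape: (14, 110, 24, 80)
Output shape: (14, 24, 110, 80)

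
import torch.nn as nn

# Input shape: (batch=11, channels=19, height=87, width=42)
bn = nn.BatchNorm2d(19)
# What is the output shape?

Input shape: (11, 19, 87, 42)
Output shape: (11, 19, 87, 42)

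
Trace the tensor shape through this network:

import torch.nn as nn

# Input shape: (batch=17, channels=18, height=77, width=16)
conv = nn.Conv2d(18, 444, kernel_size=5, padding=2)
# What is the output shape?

Input shape: (17, 18, 77, 16)
Output shape: (17, 444, 77, 16)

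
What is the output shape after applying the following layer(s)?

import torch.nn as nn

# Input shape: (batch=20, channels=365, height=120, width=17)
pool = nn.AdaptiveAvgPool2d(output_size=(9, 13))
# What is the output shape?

Input shape: (20, 365, 120, 17)
Output shape: (20, 365, 9, 13)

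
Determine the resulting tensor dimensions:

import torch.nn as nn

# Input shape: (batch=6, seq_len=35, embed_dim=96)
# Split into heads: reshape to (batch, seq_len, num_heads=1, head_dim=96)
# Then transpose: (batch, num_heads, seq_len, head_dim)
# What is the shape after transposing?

Input shape: (6, 35, 96)
  -> after reshape: (6, 35, 1, 96)
Output shape: (6, 1, 35, 96)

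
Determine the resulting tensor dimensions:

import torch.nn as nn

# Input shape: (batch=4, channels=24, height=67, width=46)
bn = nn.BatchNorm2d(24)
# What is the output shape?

Input shape: (4, 24, 67, 46)
Output shape: (4, 24, 67, 46)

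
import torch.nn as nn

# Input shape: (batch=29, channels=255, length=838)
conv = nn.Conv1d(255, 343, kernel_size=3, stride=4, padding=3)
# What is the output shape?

Input shape: (29, 255, 838)
Output shape: (29, 343, 211)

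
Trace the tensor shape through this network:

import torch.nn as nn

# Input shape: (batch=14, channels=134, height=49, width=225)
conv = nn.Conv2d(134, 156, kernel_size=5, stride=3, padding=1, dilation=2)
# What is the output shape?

Input shape: (14, 134, 49, 225)
Output shape: (14, 156, 15, 73)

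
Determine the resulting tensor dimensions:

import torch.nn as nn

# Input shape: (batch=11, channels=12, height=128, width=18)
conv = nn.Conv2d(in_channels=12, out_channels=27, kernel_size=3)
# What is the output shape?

Input shape: (11, 12, 128, 18)
Output shape: (11, 27, 126, 16)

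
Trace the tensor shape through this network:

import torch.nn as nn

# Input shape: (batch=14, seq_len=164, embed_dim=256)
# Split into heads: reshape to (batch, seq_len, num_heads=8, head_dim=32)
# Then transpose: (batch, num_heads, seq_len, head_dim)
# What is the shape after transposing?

Input shape: (14, 164, 256)
  -> after reshape: (14, 164, 8, 32)
Output shape: (14, 8, 164, 32)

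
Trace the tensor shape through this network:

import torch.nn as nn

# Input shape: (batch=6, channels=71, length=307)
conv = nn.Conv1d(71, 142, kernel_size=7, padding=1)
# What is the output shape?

Input shape: (6, 71, 307)
Output shape: (6, 142, 303)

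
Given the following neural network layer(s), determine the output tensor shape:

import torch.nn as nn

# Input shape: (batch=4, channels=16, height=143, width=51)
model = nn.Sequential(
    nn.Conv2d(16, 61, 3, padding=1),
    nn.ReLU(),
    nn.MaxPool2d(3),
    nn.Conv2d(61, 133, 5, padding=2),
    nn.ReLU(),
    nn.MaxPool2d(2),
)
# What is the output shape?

Input shape: (4, 16, 143, 51)
  -> after first Conv2d: (4, 61, 143, 51)
  -> after first MaxPool2d: (4, 61, 47, 17)
  -> after second Conv2d: (4, 133, 47, 17)
Output shape: (4, 133, 23, 8)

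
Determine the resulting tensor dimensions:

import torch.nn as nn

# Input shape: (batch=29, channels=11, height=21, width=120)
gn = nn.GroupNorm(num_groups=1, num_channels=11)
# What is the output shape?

Input shape: (29, 11, 21, 120)
Output shape: (29, 11, 21, 120)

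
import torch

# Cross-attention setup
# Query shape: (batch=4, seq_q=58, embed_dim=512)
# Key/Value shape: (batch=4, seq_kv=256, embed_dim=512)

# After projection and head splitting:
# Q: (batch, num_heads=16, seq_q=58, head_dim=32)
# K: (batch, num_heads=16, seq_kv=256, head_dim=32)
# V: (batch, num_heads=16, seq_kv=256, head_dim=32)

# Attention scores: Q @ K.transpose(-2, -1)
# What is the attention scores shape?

Input shape: (4, 58, 512)
Output shape: (4, 16, 58, 256)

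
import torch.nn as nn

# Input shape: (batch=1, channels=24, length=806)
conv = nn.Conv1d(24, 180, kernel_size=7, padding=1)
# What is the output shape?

Input shape: (1, 24, 806)
Output shape: (1, 180, 802)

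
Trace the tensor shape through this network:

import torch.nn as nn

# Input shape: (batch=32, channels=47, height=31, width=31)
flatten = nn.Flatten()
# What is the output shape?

Input shape: (32, 47, 31, 31)
Output shape: (32, 45167)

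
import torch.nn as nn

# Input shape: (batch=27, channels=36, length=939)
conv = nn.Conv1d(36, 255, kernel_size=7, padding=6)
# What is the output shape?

Input shape: (27, 36, 939)
Output shape: (27, 255, 945)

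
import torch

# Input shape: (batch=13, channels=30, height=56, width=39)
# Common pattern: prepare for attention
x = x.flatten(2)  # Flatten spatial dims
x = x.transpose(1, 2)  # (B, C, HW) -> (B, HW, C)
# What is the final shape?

Input shape: (13, 30, 56, 39)
  -> after flatten(2): (13, 30, 2184)
Output shape: (13, 2184, 30)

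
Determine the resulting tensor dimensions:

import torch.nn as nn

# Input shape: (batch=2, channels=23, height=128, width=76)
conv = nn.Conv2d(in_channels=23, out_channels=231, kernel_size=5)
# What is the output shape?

Input shape: (2, 23, 128, 76)
Output shape: (2, 231, 124, 72)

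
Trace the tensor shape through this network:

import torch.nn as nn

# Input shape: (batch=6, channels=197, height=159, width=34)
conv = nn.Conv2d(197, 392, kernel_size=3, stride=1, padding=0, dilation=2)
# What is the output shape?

Input shape: (6, 197, 159, 34)
Output shape: (6, 392, 155, 30)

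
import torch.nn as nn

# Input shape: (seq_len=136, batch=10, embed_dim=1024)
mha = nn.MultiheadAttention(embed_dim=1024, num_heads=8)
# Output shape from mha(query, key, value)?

Input shape: (136, 10, 1024)
Output shape: (136, 10, 1024)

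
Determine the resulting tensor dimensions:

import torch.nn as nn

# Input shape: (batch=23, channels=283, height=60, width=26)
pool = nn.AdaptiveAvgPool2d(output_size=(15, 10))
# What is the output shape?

Input shape: (23, 283, 60, 26)
Output shape: (23, 283, 15, 10)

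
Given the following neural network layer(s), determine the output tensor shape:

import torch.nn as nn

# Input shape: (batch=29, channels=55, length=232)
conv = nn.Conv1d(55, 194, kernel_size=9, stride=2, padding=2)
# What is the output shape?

Input shape: (29, 55, 232)
Output shape: (29, 194, 114)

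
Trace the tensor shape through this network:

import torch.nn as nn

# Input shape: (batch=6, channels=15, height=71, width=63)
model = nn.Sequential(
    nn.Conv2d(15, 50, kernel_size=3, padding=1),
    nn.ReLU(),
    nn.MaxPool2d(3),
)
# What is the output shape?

Input shape: (6, 15, 71, 63)
  -> after Conv2d: (6, 50, 71, 63)
  -> after ReLU: (6, 50, 71, 63)
Output shape: (6, 50, 23, 21)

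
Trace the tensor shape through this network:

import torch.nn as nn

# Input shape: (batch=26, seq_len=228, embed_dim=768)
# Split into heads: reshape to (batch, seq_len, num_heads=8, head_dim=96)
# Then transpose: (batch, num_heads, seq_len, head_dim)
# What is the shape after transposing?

Input shape: (26, 228, 768)
  -> after reshape: (26, 228, 8, 96)
Output shape: (26, 8, 228, 96)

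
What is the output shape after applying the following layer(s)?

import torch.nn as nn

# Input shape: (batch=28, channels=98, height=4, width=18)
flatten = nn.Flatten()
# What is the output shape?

Input shape: (28, 98, 4, 18)
Output shape: (28, 7056)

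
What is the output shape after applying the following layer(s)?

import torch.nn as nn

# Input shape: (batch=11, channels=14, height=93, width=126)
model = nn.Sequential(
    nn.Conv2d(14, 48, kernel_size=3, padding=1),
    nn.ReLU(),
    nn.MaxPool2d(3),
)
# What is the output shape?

Input shape: (11, 14, 93, 126)
  -> after Conv2d: (11, 48, 93, 126)
  -> after ReLU: (11, 48, 93, 126)
Output shape: (11, 48, 31, 42)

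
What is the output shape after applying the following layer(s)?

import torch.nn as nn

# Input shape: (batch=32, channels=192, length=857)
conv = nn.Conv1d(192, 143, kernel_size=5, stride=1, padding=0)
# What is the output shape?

Input shape: (32, 192, 857)
Output shape: (32, 143, 853)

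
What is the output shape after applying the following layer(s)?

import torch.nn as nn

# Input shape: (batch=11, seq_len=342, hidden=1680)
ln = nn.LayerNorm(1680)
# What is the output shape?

Input shape: (11, 342, 1680)
Output shape: (11, 342, 1680)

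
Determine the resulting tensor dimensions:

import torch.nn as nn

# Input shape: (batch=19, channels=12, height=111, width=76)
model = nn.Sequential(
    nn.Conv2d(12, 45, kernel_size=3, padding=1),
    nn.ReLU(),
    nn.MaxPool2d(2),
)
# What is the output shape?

Input shape: (19, 12, 111, 76)
  -> after Conv2d: (19, 45, 111, 76)
  -> after ReLU: (19, 45, 111, 76)
Output shape: (19, 45, 55, 38)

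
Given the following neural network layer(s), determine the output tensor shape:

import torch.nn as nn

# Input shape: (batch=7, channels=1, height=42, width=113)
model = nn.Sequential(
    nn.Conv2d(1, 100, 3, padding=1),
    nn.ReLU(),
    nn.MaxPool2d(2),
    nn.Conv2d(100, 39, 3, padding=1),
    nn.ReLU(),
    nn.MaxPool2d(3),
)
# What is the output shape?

Input shape: (7, 1, 42, 113)
  -> after first Conv2d: (7, 100, 42, 113)
  -> after first MaxPool2d: (7, 100, 21, 56)
  -> after second Conv2d: (7, 39, 21, 56)
Output shape: (7, 39, 7, 18)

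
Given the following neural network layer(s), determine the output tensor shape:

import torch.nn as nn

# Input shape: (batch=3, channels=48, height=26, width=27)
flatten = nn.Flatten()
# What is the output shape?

Input shape: (3, 48, 26, 27)
Output shape: (3, 33696)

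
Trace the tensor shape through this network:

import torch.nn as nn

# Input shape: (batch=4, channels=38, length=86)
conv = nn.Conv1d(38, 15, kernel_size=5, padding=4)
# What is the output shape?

Input shape: (4, 38, 86)
Output shape: (4, 15, 90)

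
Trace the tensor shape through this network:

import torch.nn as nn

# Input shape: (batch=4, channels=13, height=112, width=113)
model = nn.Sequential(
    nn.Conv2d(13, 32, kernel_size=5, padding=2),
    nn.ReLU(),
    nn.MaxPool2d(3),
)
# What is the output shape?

Input shape: (4, 13, 112, 113)
  -> after Conv2d: (4, 32, 112, 113)
  -> after ReLU: (4, 32, 112, 113)
Output shape: (4, 32, 37, 37)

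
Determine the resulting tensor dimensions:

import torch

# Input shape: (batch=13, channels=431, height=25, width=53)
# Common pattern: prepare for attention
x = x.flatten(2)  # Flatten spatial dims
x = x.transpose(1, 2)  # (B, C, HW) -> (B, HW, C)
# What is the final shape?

Input shape: (13, 431, 25, 53)
  -> after flatten(2): (13, 431, 1325)
Output shape: (13, 1325, 431)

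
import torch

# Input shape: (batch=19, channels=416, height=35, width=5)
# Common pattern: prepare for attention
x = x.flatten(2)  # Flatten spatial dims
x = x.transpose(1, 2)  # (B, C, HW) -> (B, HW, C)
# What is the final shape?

Input shape: (19, 416, 35, 5)
  -> after flatten(2): (19, 416, 175)
Output shape: (19, 175, 416)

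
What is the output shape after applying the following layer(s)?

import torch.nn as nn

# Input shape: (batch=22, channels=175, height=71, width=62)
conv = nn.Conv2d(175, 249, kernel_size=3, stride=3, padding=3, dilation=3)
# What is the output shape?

Input shape: (22, 175, 71, 62)
Output shape: (22, 249, 24, 21)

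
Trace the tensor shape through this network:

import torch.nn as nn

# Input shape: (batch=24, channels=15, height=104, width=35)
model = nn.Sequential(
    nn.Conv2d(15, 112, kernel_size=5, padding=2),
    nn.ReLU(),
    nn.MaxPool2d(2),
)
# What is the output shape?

Input shape: (24, 15, 104, 35)
  -> after Conv2d: (24, 112, 104, 35)
  -> after ReLU: (24, 112, 104, 35)
Output shape: (24, 112, 52, 17)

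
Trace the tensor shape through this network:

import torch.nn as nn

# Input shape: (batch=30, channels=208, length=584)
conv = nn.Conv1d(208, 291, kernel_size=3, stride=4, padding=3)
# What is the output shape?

Input shape: (30, 208, 584)
Output shape: (30, 291, 147)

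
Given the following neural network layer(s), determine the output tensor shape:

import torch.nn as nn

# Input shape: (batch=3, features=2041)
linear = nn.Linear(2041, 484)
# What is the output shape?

Input shape: (3, 2041)
Output shape: (3, 484)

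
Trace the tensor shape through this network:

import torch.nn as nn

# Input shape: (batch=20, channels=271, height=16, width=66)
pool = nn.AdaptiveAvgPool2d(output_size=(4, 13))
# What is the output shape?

Input shape: (20, 271, 16, 66)
Output shape: (20, 271, 4, 13)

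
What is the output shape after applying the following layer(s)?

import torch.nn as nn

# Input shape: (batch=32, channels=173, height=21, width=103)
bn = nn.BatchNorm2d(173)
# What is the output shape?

Input shape: (32, 173, 21, 103)
Output shape: (32, 173, 21, 103)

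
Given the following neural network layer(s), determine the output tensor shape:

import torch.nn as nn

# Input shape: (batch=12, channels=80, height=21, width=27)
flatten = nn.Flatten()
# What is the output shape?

Input shape: (12, 80, 21, 27)
Output shape: (12, 45360)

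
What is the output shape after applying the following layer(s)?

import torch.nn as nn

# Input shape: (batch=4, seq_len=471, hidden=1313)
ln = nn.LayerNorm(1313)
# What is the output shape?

Input shape: (4, 471, 1313)
Output shape: (4, 471, 1313)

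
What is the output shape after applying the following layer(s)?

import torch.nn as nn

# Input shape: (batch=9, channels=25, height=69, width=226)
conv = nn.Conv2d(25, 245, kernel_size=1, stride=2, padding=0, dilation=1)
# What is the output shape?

Input shape: (9, 25, 69, 226)
Output shape: (9, 245, 35, 113)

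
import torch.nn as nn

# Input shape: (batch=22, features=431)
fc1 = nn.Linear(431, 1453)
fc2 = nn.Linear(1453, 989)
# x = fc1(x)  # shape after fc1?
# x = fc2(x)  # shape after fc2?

Input shape: (22, 431)
  -> after fc1: (22, 1453)
Output shape: (22, 989)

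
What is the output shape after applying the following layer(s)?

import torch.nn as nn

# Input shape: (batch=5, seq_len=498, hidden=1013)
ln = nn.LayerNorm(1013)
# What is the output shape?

Input shape: (5, 498, 1013)
Output shape: (5, 498, 1013)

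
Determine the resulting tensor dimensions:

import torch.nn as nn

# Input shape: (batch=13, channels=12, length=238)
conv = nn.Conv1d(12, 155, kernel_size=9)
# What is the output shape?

Input shape: (13, 12, 238)
Output shape: (13, 155, 230)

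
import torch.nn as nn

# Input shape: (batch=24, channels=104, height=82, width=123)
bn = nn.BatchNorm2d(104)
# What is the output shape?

Input shape: (24, 104, 82, 123)
Output shape: (24, 104, 82, 123)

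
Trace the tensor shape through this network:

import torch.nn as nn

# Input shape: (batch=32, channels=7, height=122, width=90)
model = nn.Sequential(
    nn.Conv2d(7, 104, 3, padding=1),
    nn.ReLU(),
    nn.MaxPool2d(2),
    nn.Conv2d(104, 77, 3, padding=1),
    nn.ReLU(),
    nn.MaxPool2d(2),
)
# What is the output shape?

Input shape: (32, 7, 122, 90)
  -> after first Conv2d: (32, 104, 122, 90)
  -> after first MaxPool2d: (32, 104, 61, 45)
  -> after second Conv2d: (32, 77, 61, 45)
Output shape: (32, 77, 30, 22)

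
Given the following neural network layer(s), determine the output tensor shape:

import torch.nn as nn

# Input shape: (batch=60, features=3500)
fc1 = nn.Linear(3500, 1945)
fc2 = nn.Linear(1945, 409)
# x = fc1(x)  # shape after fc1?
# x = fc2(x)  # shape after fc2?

Input shape: (60, 3500)
  -> after fc1: (60, 1945)
Output shape: (60, 409)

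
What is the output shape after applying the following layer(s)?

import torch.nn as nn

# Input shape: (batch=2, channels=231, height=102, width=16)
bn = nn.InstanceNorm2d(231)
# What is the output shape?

Input shape: (2, 231, 102, 16)
Output shape: (2, 231, 102, 16)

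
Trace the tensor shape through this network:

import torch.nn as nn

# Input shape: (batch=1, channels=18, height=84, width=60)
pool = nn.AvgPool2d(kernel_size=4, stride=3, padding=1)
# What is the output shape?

Input shape: (1, 18, 84, 60)
Output shape: (1, 18, 28, 20)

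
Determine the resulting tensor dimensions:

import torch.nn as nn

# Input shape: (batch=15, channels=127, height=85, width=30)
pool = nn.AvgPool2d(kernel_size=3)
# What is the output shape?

Input shape: (15, 127, 85, 30)
Output shape: (15, 127, 28, 10)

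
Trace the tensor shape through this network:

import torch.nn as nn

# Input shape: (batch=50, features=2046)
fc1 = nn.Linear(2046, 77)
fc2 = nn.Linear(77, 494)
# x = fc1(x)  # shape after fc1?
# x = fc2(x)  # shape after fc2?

Input shape: (50, 2046)
  -> after fc1: (50, 77)
Output shape: (50, 494)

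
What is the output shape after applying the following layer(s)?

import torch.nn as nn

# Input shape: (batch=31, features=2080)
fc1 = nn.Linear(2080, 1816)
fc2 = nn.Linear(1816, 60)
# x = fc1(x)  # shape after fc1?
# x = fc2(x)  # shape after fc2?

Input shape: (31, 2080)
  -> after fc1: (31, 1816)
Output shape: (31, 60)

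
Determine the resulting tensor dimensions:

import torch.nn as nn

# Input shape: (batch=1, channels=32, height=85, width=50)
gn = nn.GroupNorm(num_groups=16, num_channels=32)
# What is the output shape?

Input shape: (1, 32, 85, 50)
Output shape: (1, 32, 85, 50)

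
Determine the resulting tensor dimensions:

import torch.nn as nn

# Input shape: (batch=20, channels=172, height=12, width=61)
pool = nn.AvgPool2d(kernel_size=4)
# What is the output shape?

Input shape: (20, 172, 12, 61)
Output shape: (20, 172, 3, 15)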